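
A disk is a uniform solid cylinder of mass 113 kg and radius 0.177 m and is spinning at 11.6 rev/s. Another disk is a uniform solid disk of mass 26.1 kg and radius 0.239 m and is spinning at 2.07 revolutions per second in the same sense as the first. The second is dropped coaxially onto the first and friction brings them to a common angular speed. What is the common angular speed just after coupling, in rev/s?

The coupling torques are internal; angular momentum about the shared axis is conserved.
Moments of inertia: I_A = ½(113)(0.177)² = 1.770 kg·m²; I_B = ½(26.1)(0.239)² = 0.7454 kg·m².
Taking A's sense as positive: L = (1.770)(11.6) + (0.7454)(2.07) = 22.08 kg·m²·rev/s.
Combined I = 1.770 + 0.7454 = 2.516 kg·m².
ω_f = L / I = 22.08 / 2.516 = 8.776 rev/s.

|ω_f| ≈ 8.78 rev/s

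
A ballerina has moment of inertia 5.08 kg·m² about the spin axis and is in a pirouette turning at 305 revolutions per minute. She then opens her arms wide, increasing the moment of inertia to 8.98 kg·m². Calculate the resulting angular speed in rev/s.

ω₂ ≈ 2.88 rev/s

Angular momentum about the spin axis is conserved since the torque about it is zero.
ω₂ = I₁ω₁ / I₂ = (5.080)(305 rpm) / (8.980) = 172.5 rpm = 2.876 rev/s.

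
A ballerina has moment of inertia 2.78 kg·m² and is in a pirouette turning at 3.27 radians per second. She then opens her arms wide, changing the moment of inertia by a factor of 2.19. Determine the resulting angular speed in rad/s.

No external torque acts about the spin axis, so angular momentum is conserved.
I₂ = 2.19 × 2.78 = 6.088 kg·m².
ω₂ = I₁ω₁ / I₂ = (2.780)(3.27 rad/s) / (6.088) = 1.493 rad/s.

ω₂ ≈ 1.49 rad/s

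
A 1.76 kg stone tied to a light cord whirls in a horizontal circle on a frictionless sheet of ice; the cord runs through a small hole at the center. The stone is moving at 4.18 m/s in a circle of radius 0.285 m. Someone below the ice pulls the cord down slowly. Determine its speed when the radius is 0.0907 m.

The only horizontal force on the mass is along the cord (radial), so it exerts no torque about the hole and angular momentum m v r is conserved.
v₂ = v₁ r₁ / r₂ = (4.18)(0.285) / (0.0907) = 13.13 m/s.

v₂ ≈ 13.1 m/s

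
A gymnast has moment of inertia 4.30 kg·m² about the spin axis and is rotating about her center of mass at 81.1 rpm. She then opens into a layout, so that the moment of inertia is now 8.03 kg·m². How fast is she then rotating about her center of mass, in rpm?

ω₂ ≈ 43.4 rpm

With no external torque about the axis, L is conserved: I₁ω₁ = I₂ω₂.
ω₂ = I₁ω₁ / I₂ = (4.300)(81.1 rpm) / (8.030) = 43.43 rpm.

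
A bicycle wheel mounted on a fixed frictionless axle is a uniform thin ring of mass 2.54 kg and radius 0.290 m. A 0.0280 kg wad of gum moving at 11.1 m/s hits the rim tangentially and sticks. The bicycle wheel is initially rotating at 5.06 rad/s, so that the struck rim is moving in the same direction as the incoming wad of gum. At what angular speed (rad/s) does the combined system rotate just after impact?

|ω_f| ≈ 5.42 rad/s

About the axle the impulsive forces during the collision are internal, so angular momentum about that axis is conserved.
I_p = (2.54)(0.290)² = 0.2136 kg·m². Taking the sense of the wad of gum's angular momentum as positive, L_{wad} = m v R = (0.0280)(11.1)(0.290) = 0.09013 kg·m²/s.
L_i = +I_p ω_p + m v R = +(0.2136)(5.06) + 0.09013 = 1.171 kg·m²/s.
After sticking, I_f = I_p + m R² = 0.2136 + (0.0280)(0.290)² = 0.2160 kg·m².
ω_f = L_i / I_f = 1.171 / 0.2160 = 5.422 rad/s.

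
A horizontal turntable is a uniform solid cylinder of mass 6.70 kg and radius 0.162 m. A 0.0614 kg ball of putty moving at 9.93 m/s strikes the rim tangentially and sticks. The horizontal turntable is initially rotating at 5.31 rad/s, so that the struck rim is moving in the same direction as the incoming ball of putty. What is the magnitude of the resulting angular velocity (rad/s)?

About the axle the impulsive forces during the collision are internal, so angular momentum about that axis is conserved.
I_p = ½(6.70)(0.162)² = 0.08792 kg·m². Taking the sense of the ball of putty's angular momentum as positive, L_{ball} = m v R = (0.0614)(9.93)(0.162) = 0.09877 kg·m²/s.
L_i = +I_p ω_p + m v R = +(0.08792)(5.31) + 0.09877 = 0.5656 kg·m²/s.
After sticking, I_f = I_p + m R² = 0.08792 + (0.0614)(0.162)² = 0.08953 kg·m².
ω_f = L_i / I_f = 0.5656 / 0.08953 = 6.318 rad/s.

|ω_f| ≈ 6.32 rad/s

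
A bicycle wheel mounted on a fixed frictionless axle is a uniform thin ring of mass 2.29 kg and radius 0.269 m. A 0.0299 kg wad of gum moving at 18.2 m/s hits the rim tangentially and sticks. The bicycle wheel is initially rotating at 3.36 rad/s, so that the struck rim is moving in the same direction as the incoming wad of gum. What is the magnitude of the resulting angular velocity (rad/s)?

About the axle the impulsive forces during the collision are internal, so angular momentum about that axis is conserved.
I_p = (2.29)(0.269)² = 0.1657 kg·m². Taking the sense of the wad of gum's angular momentum as positive, L_{wad} = m v R = (0.0299)(18.2)(0.269) = 0.1464 kg·m²/s.
L_i = +I_p ω_p + m v R = +(0.1657)(3.36) + 0.1464 = 0.7032 kg·m²/s.
After sticking, I_f = I_p + m R² = 0.1657 + (0.0299)(0.269)² = 0.1679 kg·m².
ω_f = L_i / I_f = 0.7032 / 0.1679 = 4.189 rad/s.

|ω_f| ≈ 4.19 rad/s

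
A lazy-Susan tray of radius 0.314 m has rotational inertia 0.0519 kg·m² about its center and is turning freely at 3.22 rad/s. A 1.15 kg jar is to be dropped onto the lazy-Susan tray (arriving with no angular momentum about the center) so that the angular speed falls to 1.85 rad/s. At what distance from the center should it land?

r ≈ 0.183 m

No external torque acts about the center; L_before = L_after.
I_p ω_i = (I_p + m r²) ω_f ⇒ m r² = I_p(ω_i/ω_f − 1) = 0.05190(3.22/1.85 − 1) = 0.03843 kg·m².
r = √(0.03843/1.15) = 0.1828 m.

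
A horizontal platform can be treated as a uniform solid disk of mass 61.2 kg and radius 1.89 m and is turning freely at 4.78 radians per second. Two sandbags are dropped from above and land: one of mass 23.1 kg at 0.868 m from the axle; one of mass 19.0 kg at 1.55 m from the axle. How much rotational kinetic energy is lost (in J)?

energy lost ≈ 457 J

The added mass arrives with no angular momentum about the axle, and any external torque about the axle is negligible, so the system's angular momentum is conserved.
I_p = ½(61.2)(1.89)² = 109.3 kg·m².
Added inertia Σmr² = (23.1)(0.868)² + (19.0)(1.55)² = 63.05 kg·m²; I_f = 109.3 + 63.05 = 172.4 kg·m².
ω_f = I_p ω_i / I_f = (109.3)(4.78) / 172.4 = 3.031 rad/s.
KE_i = ½(109.3)(4.780 rad/s)² = 1249 J; KE_f = ½(172.4)(3.031)² = 791.9 J.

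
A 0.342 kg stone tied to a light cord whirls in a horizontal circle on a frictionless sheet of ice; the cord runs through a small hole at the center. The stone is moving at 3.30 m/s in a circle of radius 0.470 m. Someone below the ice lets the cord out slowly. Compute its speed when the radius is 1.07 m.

Central (radial) force ⇒ zero torque about the center ⇒ m v r is constant.
v₂ = v₁ r₁ / r₂ = (3.30)(0.470) / (1.07) = 1.450 m/s.

v₂ ≈ 1.45 m/s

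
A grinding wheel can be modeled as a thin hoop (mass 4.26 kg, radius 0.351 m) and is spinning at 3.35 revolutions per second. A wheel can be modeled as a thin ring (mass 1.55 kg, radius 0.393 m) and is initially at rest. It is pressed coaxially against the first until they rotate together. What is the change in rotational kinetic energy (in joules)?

ΔKE ≈ -36.4 J

No external torque acts about the common axis, so total angular momentum is conserved.
Moments of inertia: I_A = (4.26)(0.351)² = 0.5248 kg·m²; I_B = (1.55)(0.393)² = 0.2394 kg·m².
Taking A's sense as positive: L = (0.5248)(3.35) = 1.758 kg·m²·rev/s.
Combined I = 0.5248 + 0.2394 = 0.7642 kg·m².
ω_f = L / I = 1.758 / 0.7642 = 2.301 rev/s.
KE_i = ½ΣIω² = 116.3 J; KE_f = ½(0.7642)(14.46)² = 79.84 J.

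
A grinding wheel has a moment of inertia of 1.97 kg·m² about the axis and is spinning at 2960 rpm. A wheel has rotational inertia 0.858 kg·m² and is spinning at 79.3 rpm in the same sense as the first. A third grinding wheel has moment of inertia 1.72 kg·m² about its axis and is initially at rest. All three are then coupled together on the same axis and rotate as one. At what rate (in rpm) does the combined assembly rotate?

The coupling torques are internal; angular momentum about the shared axis is conserved.
Taking A's sense as positive: L = (1.970)(2960) + (0.8580)(79.3) = 5899 kg·m²·rpm.
Combined I = 1.970 + 0.8580 + 1.720 = 4.548 kg·m².
ω_f = L / I = 5899 / 4.548 = 1297 rpm.

|ω_f| ≈ 1300 rpm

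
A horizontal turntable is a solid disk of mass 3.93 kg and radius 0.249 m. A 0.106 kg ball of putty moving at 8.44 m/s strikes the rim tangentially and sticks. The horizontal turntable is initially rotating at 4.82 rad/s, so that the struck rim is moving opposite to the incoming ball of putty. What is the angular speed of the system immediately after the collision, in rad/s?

About the axle the impulsive forces during the collision are internal, so angular momentum about that axis is conserved.
I_p = ½(3.93)(0.249)² = 0.1218 kg·m². Taking the sense of the ball of putty's angular momentum as positive, L_{ball} = m v R = (0.106)(8.44)(0.249) = 0.2228 kg·m²/s.
L_i = −I_p ω_p + m v R = −(0.1218)(4.82) + 0.2228 = -0.3645 kg·m²/s.
After sticking, I_f = I_p + m R² = 0.1218 + (0.106)(0.249)² = 0.1284 kg·m².
ω_f = L_i / I_f = -0.3645 / 0.1284 = -2.838 rad/s.

|ω_f| ≈ 2.84 rad/s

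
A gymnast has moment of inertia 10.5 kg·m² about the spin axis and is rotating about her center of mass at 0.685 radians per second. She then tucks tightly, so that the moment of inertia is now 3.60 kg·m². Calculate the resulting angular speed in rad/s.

ω₂ ≈ 2.00 rad/s

Angular momentum about the spin axis is conserved since the torque about it is zero.
ω₂ = I₁ω₁ / I₂ = (10.50)(0.685 rad/s) / (3.600) = 1.998 rad/s.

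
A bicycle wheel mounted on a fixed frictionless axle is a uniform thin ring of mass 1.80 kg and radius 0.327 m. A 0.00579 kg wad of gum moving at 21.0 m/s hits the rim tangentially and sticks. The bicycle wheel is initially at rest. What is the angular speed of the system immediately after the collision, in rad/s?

About the axle the impulsive forces during the collision are internal, so angular momentum about that axis is conserved.
I_p = (1.80)(0.327)² = 0.1925 kg·m². Taking the sense of the wad of gum's angular momentum as positive, L_{wad} = m v R = (0.00579)(21.0)(0.327) = 0.03976 kg·m²/s.
L_i = 0 + 0.03976 = 0.03976 kg·m²/s.
After sticking, I_f = I_p + m R² = 0.1925 + (0.00579)(0.327)² = 0.1931 kg·m².
ω_f = L_i / I_f = 0.03976 / 0.1931 = 0.2059 rad/s.

|ω_f| ≈ 0.206 rad/s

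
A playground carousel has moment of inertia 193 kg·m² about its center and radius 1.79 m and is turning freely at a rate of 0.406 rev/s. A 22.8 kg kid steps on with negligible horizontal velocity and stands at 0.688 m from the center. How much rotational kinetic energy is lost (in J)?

energy lost ≈ 33.3 J

No external torque acts about the center; L_before = L_after.
Added inertia Σmr² = (22.8)(0.688)² = 10.79 kg·m²; I_f = 193.0 + 10.79 = 203.8 kg·m².
ω_f = I_p ω_i / I_f = (193.0)(0.406) / 203.8 = 0.3845 rev/s.
KE_i = ½(193.0)(2.551 rad/s)² = 628.0 J; KE_f = ½(203.8)(2.416)² = 594.7 J.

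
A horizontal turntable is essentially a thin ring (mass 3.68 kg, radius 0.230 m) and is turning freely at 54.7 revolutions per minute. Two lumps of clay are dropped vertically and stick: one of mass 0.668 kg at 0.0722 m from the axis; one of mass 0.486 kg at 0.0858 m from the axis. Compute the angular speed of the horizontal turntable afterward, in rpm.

ω_f ≈ 52.8 rpm

No external torque acts about the axis; L_before = L_after.
I_p = (3.68)(0.230)² = 0.1947 kg·m².
Added inertia Σmr² = (0.668)(0.0722)² + (0.486)(0.0858)² = 0.007060 kg·m²; I_f = 0.1947 + 0.007060 = 0.2017 kg·m².
ω_f = I_p ω_i / I_f = (0.1947)(54.7) / 0.2017 = 52.79 rpm.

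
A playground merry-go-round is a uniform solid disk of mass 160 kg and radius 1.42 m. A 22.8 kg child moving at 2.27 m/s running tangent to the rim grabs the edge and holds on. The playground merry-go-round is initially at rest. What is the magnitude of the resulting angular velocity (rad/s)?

The axle reaction passes through the axle and exerts no torque about it; angular momentum about the axle is conserved through the impact.
I_p = ½(160)(1.42)² = 161.3 kg·m². Taking the sense of the child's angular momentum as positive, L_{child} = m v R = (22.8)(2.27)(1.42) = 73.49 kg·m²/s.
L_i = 0 + 73.49 = 73.49 kg·m²/s.
After sticking, I_f = I_p + m R² = 161.3 + (22.8)(1.42)² = 207.3 kg·m².
ω_f = L_i / I_f = 73.49 / 207.3 = 0.3546 rad/s.

|ω_f| ≈ 0.355 rad/s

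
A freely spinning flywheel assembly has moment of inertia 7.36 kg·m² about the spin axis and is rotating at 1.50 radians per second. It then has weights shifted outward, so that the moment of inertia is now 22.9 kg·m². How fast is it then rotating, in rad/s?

ω₂ ≈ 0.482 rad/s

No external torque acts about the spin axis, so angular momentum is conserved.
ω₂ = I₁ω₁ / I₂ = (7.360)(1.50 rad/s) / (22.90) = 0.4821 rad/s.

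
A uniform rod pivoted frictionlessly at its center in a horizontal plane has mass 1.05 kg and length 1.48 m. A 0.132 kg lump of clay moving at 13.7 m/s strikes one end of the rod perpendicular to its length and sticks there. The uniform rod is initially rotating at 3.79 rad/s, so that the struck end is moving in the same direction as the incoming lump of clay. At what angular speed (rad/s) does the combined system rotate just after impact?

|ω_f| ≈ 7.82 rad/s

The axle reaction passes through the pivot and exerts no torque about it; angular momentum about the pivot is conserved through the impact.
I_p = (1/12)(1.05)(1.48)² = 0.1917 kg·m². Taking the sense of the lump of clay's angular momentum as positive, L_{lump} = m v R = (0.132)(13.7)(1.48/2) = 1.338 kg·m²/s.
L_i = +I_p ω_p + m v R = +(0.1917)(3.79) + 1.338 = 2.065 kg·m²/s.
After sticking, I_f = I_p + m R² = 0.1917 + (0.132)(1.48/2)² = 0.2639 kg·m².
ω_f = L_i / I_f = 2.065 / 0.2639 = 7.822 rad/s.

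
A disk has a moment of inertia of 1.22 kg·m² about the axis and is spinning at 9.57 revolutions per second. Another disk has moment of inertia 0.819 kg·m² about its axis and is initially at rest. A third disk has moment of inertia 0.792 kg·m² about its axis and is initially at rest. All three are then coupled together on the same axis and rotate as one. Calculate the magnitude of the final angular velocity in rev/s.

|ω_f| ≈ 4.12 rev/s

No external torque acts about the common axis, so total angular momentum is conserved.
Taking A's sense as positive: L = (1.220)(9.57) = 11.68 kg·m²·rev/s.
Combined I = 1.220 + 0.8190 + 0.7920 = 2.831 kg·m².
ω_f = L / I = 11.68 / 2.831 = 4.124 rev/s.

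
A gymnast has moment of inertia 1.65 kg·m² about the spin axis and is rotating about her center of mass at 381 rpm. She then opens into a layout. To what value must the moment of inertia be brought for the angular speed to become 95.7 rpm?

I₂ ≈ 6.57 kg·m²

Angular momentum about the spin axis is conserved since the torque about it is zero.
I₂ = I₁ω₁ / ω₂ = (1.65)(381) / (95.7) = 6.569 kg·m².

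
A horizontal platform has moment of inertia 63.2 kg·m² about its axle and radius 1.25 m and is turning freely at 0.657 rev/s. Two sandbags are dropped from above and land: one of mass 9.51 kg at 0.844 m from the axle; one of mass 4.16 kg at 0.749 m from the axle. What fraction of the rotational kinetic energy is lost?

fraction ≈ 0.126

The added mass arrives with no angular momentum about the axle, and any external torque about the axle is negligible, so the system's angular momentum is conserved.
Added inertia Σmr² = (9.51)(0.844)² + (4.16)(0.749)² = 9.108 kg·m²; I_f = 63.20 + 9.108 = 72.31 kg·m².
ω_f = I_p ω_i / I_f = (63.20)(0.657) / 72.31 = 0.5742 rev/s.
KE_i = ½(63.20)(4.128 rad/s)² = 538.5 J; KE_f = ½(72.31)(3.608)² = 470.7 J.
Fraction lost = 0.1260.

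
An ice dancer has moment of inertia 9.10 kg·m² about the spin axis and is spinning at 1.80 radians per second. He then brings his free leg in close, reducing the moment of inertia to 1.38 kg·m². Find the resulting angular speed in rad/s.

No external torque acts about the spin axis, so angular momentum is conserved.
ω₂ = I₁ω₁ / I₂ = (9.100)(1.80 rad/s) / (1.380) = 11.87 rad/s.

ω₂ ≈ 11.9 rad/s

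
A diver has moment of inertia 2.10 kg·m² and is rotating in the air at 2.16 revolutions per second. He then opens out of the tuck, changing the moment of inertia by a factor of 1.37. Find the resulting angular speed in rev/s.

ω₂ ≈ 1.58 rev/s

With no external torque about the axis, L is conserved: I₁ω₁ = I₂ω₂.
I₂ = 1.37 × 2.10 = 2.877 kg·m².
ω₂ = I₁ω₁ / I₂ = (2.100)(2.16 rev/s) / (2.877) = 1.577 rev/s.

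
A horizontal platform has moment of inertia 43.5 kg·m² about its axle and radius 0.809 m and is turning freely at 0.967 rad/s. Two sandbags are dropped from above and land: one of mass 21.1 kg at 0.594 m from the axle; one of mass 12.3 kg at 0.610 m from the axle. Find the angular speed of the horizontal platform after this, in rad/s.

ω_f ≈ 0.758 rad/s

The added mass arrives with no angular momentum about the axle, and any external torque about the axle is negligible, so the system's angular momentum is conserved.
Added inertia Σmr² = (21.1)(0.594)² + (12.3)(0.610)² = 12.02 kg·m²; I_f = 43.50 + 12.02 = 55.52 kg·m².
ω_f = I_p ω_i / I_f = (43.50)(0.967) / 55.52 = 0.7576 rad/s.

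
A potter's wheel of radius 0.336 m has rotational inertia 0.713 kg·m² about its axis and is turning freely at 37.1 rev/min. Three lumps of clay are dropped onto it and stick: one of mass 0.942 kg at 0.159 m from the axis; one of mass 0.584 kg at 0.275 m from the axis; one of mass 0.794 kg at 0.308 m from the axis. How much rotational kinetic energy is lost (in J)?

The added mass arrives with no angular momentum about the axis, and any external torque about the axis is negligible, so the system's angular momentum is conserved.
Added inertia Σmr² = (0.942)(0.159)² + (0.584)(0.275)² + (0.794)(0.308)² = 0.1433 kg·m²; I_f = 0.7130 + 0.1433 = 0.8563 kg·m².
ω_f = I_p ω_i / I_f = (0.7130)(37.1) / 0.8563 = 30.89 rpm.
KE_i = ½(0.7130)(3.885 rad/s)² = 5.381 J; KE_f = ½(0.8563)(3.235)² = 4.481 J.

energy lost ≈ 0.901 J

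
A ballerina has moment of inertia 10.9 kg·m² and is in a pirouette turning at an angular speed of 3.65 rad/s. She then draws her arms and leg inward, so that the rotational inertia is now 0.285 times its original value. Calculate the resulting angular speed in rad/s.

No external torque acts about the spin axis, so angular momentum is conserved.
I₂ = 0.285 × 10.9 = 3.107 kg·m².
ω₂ = I₁ω₁ / I₂ = (10.90)(3.65 rad/s) / (3.107) = 12.81 rad/s.

ω₂ ≈ 12.8 rad/s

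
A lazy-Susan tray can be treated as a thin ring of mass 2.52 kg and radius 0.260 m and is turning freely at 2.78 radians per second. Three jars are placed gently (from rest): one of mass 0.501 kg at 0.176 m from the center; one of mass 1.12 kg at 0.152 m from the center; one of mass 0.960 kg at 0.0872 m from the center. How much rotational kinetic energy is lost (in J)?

energy lost ≈ 0.146 J

No external torque acts about the center; L_before = L_after.
I_p = (2.52)(0.260)² = 0.1704 kg·m².
Added inertia Σmr² = (0.501)(0.176)² + (1.12)(0.152)² + (0.960)(0.0872)² = 0.04870 kg·m²; I_f = 0.1704 + 0.04870 = 0.2190 kg·m².
ω_f = I_p ω_i / I_f = (0.1704)(2.78) / 0.2190 = 2.162 rad/s.
KE_i = ½(0.1704)(2.780 rad/s)² = 0.6583 J; KE_f = ½(0.2190)(2.162)² = 0.5119 J.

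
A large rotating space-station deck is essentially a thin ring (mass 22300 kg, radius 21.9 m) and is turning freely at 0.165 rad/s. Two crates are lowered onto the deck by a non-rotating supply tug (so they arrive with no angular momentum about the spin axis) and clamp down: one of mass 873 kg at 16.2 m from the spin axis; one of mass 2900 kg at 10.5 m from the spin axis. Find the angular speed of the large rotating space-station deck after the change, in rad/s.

The added mass arrives with no angular momentum about the spin axis, and any external torque about the spin axis is negligible, so the system's angular momentum is conserved.
I_p = (22300)(21.9)² = 1.070e+07 kg·m².
Added inertia Σmr² = (873)(16.2)² + (2900)(10.5)² = 5.488e+05 kg·m²; I_f = 1.070e+07 + 5.488e+05 = 1.124e+07 kg·m².
ω_f = I_p ω_i / I_f = (1.070e+07)(0.165) / 1.124e+07 = 0.1569 rad/s.

ω_f ≈ 0.157 rad/s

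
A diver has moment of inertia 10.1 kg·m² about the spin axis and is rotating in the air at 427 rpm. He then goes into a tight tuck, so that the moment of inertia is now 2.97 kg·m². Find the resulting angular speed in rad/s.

ω₂ ≈ 152 rad/s

Angular momentum about the spin axis is conserved since the torque about it is zero.
ω₂ = I₁ω₁ / I₂ = (10.10)(427 rpm) / (2.970) = 1452 rpm = 152.1 rad/s.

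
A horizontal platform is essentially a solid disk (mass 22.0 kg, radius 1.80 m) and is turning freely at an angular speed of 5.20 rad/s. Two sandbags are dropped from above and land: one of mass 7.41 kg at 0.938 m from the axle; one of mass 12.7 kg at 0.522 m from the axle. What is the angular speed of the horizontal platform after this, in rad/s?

ω_f ≈ 4.06 rad/s

The added mass arrives with no angular momentum about the axle, and any external torque about the axle is negligible, so the system's angular momentum is conserved.
I_p = ½(22.0)(1.80)² = 35.64 kg·m².
Added inertia Σmr² = (7.41)(0.938)² + (12.7)(0.522)² = 9.980 kg·m²; I_f = 35.64 + 9.980 = 45.62 kg·m².
ω_f = I_p ω_i / I_f = (35.64)(5.20) / 45.62 = 4.062 rad/s.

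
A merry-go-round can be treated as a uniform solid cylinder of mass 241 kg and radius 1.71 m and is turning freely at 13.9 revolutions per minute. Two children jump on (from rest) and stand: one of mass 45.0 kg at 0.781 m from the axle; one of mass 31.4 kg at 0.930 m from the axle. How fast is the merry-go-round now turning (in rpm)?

ω_f ≈ 12.0 rpm

No external torque acts about the axle; L_before = L_after.
I_p = ½(241)(1.71)² = 352.4 kg·m².
Added inertia Σmr² = (45.0)(0.781)² + (31.4)(0.930)² = 54.61 kg·m²; I_f = 352.4 + 54.61 = 407.0 kg·m².
ω_f = I_p ω_i / I_f = (352.4)(13.9) / 407.0 = 12.03 rpm.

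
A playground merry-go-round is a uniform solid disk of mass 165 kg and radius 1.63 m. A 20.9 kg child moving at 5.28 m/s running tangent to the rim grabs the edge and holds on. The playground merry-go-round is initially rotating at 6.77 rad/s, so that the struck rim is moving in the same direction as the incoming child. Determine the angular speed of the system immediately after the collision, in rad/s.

|ω_f| ≈ 6.06 rad/s

The axle reaction passes through the axle and exerts no torque about it; angular momentum about the axle is conserved through the impact.
I_p = ½(165)(1.63)² = 219.2 kg·m². Taking the sense of the child's angular momentum as positive, L_{child} = m v R = (20.9)(5.28)(1.63) = 179.9 kg·m²/s.
L_i = +I_p ω_p + m v R = +(219.2)(6.77) + 179.9 = 1664 kg·m²/s.
After sticking, I_f = I_p + m R² = 219.2 + (20.9)(1.63)² = 274.7 kg·m².
ω_f = L_i / I_f = 1664 / 274.7 = 6.056 rad/s.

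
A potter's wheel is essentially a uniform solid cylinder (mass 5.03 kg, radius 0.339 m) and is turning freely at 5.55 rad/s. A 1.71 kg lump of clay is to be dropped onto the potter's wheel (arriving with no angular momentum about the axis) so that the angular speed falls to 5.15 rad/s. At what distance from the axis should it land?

r ≈ 0.115 m

The added mass arrives with no angular momentum about the axis, and any external torque about the axis is negligible, so the system's angular momentum is conserved.
I_p = ½(5.03)(0.339)² = 0.2890 kg·m².
I_p ω_i = (I_p + m r²) ω_f ⇒ m r² = I_p(ω_i/ω_f − 1) = 0.2890(5.55/5.15 − 1) = 0.02245 kg·m².
r = √(0.02245/1.71) = 0.1146 m.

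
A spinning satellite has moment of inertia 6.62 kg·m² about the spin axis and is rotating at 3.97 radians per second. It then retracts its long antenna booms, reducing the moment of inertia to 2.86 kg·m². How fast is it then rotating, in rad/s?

Angular momentum about the spin axis is conserved since the torque about it is zero.
ω₂ = I₁ω₁ / I₂ = (6.620)(3.97 rad/s) / (2.860) = 9.189 rad/s.

ω₂ ≈ 9.19 rad/s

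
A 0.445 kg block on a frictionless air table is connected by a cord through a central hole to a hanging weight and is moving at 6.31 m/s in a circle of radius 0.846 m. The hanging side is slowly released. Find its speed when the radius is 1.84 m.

v₂ ≈ 2.90 m/s

The only horizontal force on the mass is along the cord (radial), so it exerts no torque about the hole and angular momentum m v r is conserved.
v₂ = v₁ r₁ / r₂ = (6.31)(0.846) / (1.84) = 2.901 m/s.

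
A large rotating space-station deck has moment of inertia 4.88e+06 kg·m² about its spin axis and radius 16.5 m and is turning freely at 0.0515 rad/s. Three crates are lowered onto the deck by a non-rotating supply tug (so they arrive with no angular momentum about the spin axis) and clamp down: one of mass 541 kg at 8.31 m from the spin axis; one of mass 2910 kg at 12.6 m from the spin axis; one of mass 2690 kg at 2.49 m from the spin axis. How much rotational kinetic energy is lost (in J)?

No external torque acts about the spin axis; L_before = L_after.
Added inertia Σmr² = (541)(8.31)² + (2910)(12.6)² + (2690)(2.49)² = 5.160e+05 kg·m²; I_f = 4.880e+06 + 5.160e+05 = 5.396e+06 kg·m².
ω_f = I_p ω_i / I_f = (4.880e+06)(0.0515) / 5.396e+06 = 0.04657 rad/s.
KE_i = ½(4.880e+06)(0.05150 rad/s)² = 6471 J; KE_f = ½(5.396e+06)(0.04657)² = 5853 J.

energy lost ≈ 619 J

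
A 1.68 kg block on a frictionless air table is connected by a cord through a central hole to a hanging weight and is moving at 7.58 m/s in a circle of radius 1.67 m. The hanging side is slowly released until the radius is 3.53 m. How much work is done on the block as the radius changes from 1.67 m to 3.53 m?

W ≈ -37.5 J

The only horizontal force on the mass is along the cord (radial), so it exerts no torque about the hole and angular momentum m v r is conserved.
v₂ = v₁ r₁ / r₂ = (7.58)(1.67) / (3.53) = 3.586 m/s.
W = ΔKE = ½m(v₂² − v₁²) = -37.46 J.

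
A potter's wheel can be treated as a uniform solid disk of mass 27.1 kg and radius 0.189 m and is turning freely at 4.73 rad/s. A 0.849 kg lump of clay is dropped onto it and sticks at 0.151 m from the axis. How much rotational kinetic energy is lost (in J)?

The added mass arrives with no angular momentum about the axis, and any external torque about the axis is negligible, so the system's angular momentum is conserved.
I_p = ½(27.1)(0.189)² = 0.4840 kg·m².
Added inertia Σmr² = (0.849)(0.151)² = 0.01936 kg·m²; I_f = 0.4840 + 0.01936 = 0.5034 kg·m².
ω_f = I_p ω_i / I_f = (0.4840)(4.73) / 0.5034 = 4.548 rad/s.
KE_i = ½(0.4840)(4.730 rad/s)² = 5.414 J; KE_f = ½(0.5034)(4.548)² = 5.206 J.

energy lost ≈ 0.208 J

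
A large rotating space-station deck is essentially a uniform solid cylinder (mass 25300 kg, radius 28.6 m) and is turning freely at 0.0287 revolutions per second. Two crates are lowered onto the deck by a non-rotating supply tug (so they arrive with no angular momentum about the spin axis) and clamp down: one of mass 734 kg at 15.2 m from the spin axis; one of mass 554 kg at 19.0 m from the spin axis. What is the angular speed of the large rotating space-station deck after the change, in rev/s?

No external torque acts about the spin axis; L_before = L_after.
I_p = ½(25300)(28.6)² = 1.035e+07 kg·m².
Added inertia Σmr² = (734)(15.2)² + (554)(19.0)² = 3.696e+05 kg·m²; I_f = 1.035e+07 + 3.696e+05 = 1.072e+07 kg·m².
ω_f = I_p ω_i / I_f = (1.035e+07)(0.0287) / 1.072e+07 = 0.02771 rev/s.

ω_f ≈ 0.0277 rev/s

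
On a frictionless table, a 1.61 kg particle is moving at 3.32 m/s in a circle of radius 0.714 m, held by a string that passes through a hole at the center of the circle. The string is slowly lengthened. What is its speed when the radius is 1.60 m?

The only horizontal force on the mass is along the cord (radial), so it exerts no torque about the hole and angular momentum m v r is conserved.
v₂ = v₁ r₁ / r₂ = (3.32)(0.714) / (1.60) = 1.482 m/s.

v₂ ≈ 1.48 m/s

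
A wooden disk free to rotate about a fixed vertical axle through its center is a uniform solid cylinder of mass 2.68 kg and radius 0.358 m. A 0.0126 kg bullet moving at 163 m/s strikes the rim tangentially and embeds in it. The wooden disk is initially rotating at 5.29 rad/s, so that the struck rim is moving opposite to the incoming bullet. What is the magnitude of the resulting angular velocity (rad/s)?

The axle reaction passes through the axle and exerts no torque about it; angular momentum about the axle is conserved through the impact.
I_p = ½(2.68)(0.358)² = 0.1717 kg·m². Taking the sense of the bullet's angular momentum as positive, L_{bullet} = m v R = (0.0126)(163)(0.358) = 0.7353 kg·m²/s.
L_i = −I_p ω_p + m v R = −(0.1717)(5.29) + 0.7353 = -0.1732 kg·m²/s.
After sticking, I_f = I_p + m R² = 0.1717 + (0.0126)(0.358)² = 0.1734 kg·m².
ω_f = L_i / I_f = -0.1732 / 0.1734 = -0.9994 rad/s.

|ω_f| ≈ 0.999 rad/s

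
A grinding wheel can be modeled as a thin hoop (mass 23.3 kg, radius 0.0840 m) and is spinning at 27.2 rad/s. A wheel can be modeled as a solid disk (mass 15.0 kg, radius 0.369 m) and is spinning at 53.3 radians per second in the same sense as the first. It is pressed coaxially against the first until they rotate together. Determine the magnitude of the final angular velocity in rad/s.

The coupling torques are internal; angular momentum about the shared axis is conserved.
Moments of inertia: I_A = (23.3)(0.0840)² = 0.1644 kg·m²; I_B = ½(15.0)(0.369)² = 1.021 kg·m².
Taking A's sense as positive: L = (0.1644)(27.2) + (1.021)(53.3) = 58.90 kg·m²·rad/s.
Combined I = 0.1644 + 1.021 = 1.186 kg·m².
ω_f = L / I = 58.90 / 1.186 = 49.68 rad/s.

|ω_f| ≈ 49.7 rad/s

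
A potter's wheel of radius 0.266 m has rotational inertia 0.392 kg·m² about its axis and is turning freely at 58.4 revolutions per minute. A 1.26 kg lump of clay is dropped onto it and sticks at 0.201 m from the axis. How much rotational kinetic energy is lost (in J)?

The added mass arrives with no angular momentum about the axis, and any external torque about the axis is negligible, so the system's angular momentum is conserved.
Added inertia Σmr² = (1.26)(0.201)² = 0.05091 kg·m²; I_f = 0.3920 + 0.05091 = 0.4429 kg·m².
ω_f = I_p ω_i / I_f = (0.3920)(58.4) / 0.4429 = 51.69 rpm.
KE_i = ½(0.3920)(6.116 rad/s)² = 7.331 J; KE_f = ½(0.4429)(5.413)² = 6.488 J.

energy lost ≈ 0.843 J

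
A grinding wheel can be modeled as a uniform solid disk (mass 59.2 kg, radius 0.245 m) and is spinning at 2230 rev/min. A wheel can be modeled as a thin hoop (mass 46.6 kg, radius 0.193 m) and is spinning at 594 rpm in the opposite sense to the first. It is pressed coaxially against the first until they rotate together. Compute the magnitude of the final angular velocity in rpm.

The coupling torques are internal; angular momentum about the shared axis is conserved.
Moments of inertia: I_A = ½(59.2)(0.245)² = 1.777 kg·m²; I_B = (46.6)(0.193)² = 1.736 kg·m².
Taking A's sense as positive: L = (1.777)(2230) − (1.736)(594) = 2931 kg·m²·rpm.
Combined I = 1.777 + 1.736 = 3.513 kg·m².
ω_f = L / I = 2931 / 3.513 = 834.5 rpm.

|ω_f| ≈ 834 rpm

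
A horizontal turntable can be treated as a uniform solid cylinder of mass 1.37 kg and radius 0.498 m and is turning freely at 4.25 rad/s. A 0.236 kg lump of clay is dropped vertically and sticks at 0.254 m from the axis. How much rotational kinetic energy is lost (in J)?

energy lost ≈ 0.126 J

No external torque acts about the axis; L_before = L_after.
I_p = ½(1.37)(0.498)² = 0.1699 kg·m².
Added inertia Σmr² = (0.236)(0.254)² = 0.01523 kg·m²; I_f = 0.1699 + 0.01523 = 0.1851 kg·m².
ω_f = I_p ω_i / I_f = (0.1699)(4.25) / 0.1851 = 3.900 rad/s.
KE_i = ½(0.1699)(4.250 rad/s)² = 1.534 J; KE_f = ½(0.1851)(3.900)² = 1.408 J.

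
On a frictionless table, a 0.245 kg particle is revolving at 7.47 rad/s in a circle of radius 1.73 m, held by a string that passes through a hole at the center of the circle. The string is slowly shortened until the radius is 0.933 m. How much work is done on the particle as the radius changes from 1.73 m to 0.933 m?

No torque about the axis ⇒ m r₁² ω₁ = m r₂² ω₂.
ω₂ = ω₁ (r₁/r₂)² = (7.47)(1.73/0.933)² = 25.68 rad/s.
W = ΔKE = ½m(v₂² − v₁²) = 49.88 J.

W ≈ 49.9 J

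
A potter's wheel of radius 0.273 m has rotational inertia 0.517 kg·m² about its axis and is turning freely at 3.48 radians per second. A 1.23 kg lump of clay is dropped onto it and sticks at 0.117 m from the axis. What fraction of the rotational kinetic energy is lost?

No external torque acts about the axis; L_before = L_after.
Added inertia Σmr² = (1.23)(0.117)² = 0.01684 kg·m²; I_f = 0.5170 + 0.01684 = 0.5338 kg·m².
ω_f = I_p ω_i / I_f = (0.5170)(3.48) / 0.5338 = 3.370 rad/s.
KE_i = ½(0.5170)(3.480 rad/s)² = 3.131 J; KE_f = ½(0.5338)(3.370)² = 3.032 J.
Fraction lost = 0.03154.

fraction ≈ 0.0315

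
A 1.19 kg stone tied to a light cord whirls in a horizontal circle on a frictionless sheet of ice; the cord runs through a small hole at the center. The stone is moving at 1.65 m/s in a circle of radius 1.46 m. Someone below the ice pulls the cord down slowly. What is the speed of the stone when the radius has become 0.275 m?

v₂ ≈ 8.76 m/s

The only horizontal force on the mass is along the cord (radial), so it exerts no torque about the hole and angular momentum m v r is conserved.
v₂ = v₁ r₁ / r₂ = (1.65)(1.46) / (0.275) = 8.760 m/s.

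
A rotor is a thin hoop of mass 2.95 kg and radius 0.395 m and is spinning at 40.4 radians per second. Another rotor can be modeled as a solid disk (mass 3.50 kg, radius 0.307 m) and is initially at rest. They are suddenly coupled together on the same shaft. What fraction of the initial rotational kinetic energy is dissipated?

No external torque acts about the common axis, so total angular momentum is conserved.
Moments of inertia: I_A = (2.95)(0.395)² = 0.4603 kg·m²; I_B = ½(3.50)(0.307)² = 0.1649 kg·m².
Taking A's sense as positive: L = (0.4603)(40.4) = 18.60 kg·m²·rad/s.
Combined I = 0.4603 + 0.1649 = 0.6252 kg·m².
ω_f = L / I = 18.60 / 0.6252 = 29.74 rad/s.
KE_i = ½ΣIω² = 375.6 J; KE_f = ½(0.6252)(29.74)² = 276.5 J.
Fraction dissipated = (KE_i − KE_f)/KE_i = 0.2638.

fraction ≈ 0.264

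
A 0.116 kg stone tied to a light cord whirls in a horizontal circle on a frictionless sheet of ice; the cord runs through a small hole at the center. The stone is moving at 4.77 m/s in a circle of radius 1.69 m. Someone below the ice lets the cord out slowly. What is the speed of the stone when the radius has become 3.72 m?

The only horizontal force on the mass is along the cord (radial), so it exerts no torque about the hole and angular momentum m v r is conserved.
v₂ = v₁ r₁ / r₂ = (4.77)(1.69) / (3.72) = 2.167 m/s.

v₂ ≈ 2.17 m/s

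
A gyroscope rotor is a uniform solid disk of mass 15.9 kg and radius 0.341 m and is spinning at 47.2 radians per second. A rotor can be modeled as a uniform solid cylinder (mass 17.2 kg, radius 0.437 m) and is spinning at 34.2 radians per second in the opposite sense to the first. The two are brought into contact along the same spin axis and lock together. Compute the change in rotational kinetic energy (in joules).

No external torque acts about the common axis, so total angular momentum is conserved.
Moments of inertia: I_A = ½(15.9)(0.341)² = 0.9244 kg·m²; I_B = ½(17.2)(0.437)² = 1.642 kg·m².
Taking A's sense as positive: L = (0.9244)(47.2) − (1.642)(34.2) = -12.53 kg·m²·rad/s.
Combined I = 0.9244 + 1.642 = 2.567 kg·m².
ω_f = L / I = -12.53 / 2.567 = -4.883 rad/s.
KE_i = ½ΣIω² = 1990 J; KE_f = ½(2.567)(4.883)² = 30.61 J.

ΔKE ≈ -1960 J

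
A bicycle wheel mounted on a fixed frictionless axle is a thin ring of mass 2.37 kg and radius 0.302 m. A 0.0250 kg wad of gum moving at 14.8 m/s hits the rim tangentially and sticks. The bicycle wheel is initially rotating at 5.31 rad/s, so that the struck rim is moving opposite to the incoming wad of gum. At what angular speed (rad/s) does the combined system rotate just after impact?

About the axle the impulsive forces during the collision are internal, so angular momentum about that axis is conserved.
I_p = (2.37)(0.302)² = 0.2162 kg·m². Taking the sense of the wad of gum's angular momentum as positive, L_{wad} = m v R = (0.0250)(14.8)(0.302) = 0.1117 kg·m²/s.
L_i = −I_p ω_p + m v R = −(0.2162)(5.31) + 0.1117 = -1.036 kg·m²/s.
After sticking, I_f = I_p + m R² = 0.2162 + (0.0250)(0.302)² = 0.2184 kg·m².
ω_f = L_i / I_f = -1.036 / 0.2184 = -4.743 rad/s.

|ω_f| ≈ 4.74 rad/s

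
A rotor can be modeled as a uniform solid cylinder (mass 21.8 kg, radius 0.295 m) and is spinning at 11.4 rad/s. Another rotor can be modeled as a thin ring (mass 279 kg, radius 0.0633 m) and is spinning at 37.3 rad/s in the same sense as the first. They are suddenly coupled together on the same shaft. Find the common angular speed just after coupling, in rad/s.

No external torque acts about the common axis, so total angular momentum is conserved.
Moments of inertia: I_A = ½(21.8)(0.295)² = 0.9486 kg·m²; I_B = (279)(0.0633)² = 1.118 kg·m².
Taking A's sense as positive: L = (0.9486)(11.4) + (1.118)(37.3) = 52.51 kg·m²·rad/s.
Combined I = 0.9486 + 1.118 = 2.066 kg·m².
ω_f = L / I = 52.51 / 2.066 = 25.41 rad/s.

|ω_f| ≈ 25.4 rad/s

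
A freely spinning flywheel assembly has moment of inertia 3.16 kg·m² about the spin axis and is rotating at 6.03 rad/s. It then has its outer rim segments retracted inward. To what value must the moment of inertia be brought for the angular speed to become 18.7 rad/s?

I₂ ≈ 1.02 kg·m²

No external torque acts about the spin axis, so angular momentum is conserved.
I₂ = I₁ω₁ / ω₂ = (3.16)(6.03) / (18.7) = 1.019 kg·m².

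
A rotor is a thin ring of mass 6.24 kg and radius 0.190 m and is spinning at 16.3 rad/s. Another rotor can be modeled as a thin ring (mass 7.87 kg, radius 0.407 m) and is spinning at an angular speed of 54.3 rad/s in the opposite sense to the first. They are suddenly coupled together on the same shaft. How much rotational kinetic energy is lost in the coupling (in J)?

ΔKE lost ≈ 479 J

No external torque acts about the common axis, so total angular momentum is conserved.
Moments of inertia: I_A = (6.24)(0.190)² = 0.2253 kg·m²; I_B = (7.87)(0.407)² = 1.304 kg·m².
Taking A's sense as positive: L = (0.2253)(16.3) − (1.304)(54.3) = -67.12 kg·m²·rad/s.
Combined I = 0.2253 + 1.304 = 1.529 kg·m².
ω_f = L / I = -67.12 / 1.529 = -43.90 rad/s.
KE_i = ½ΣIω² = 1952 J; KE_f = ½(1.529)(43.90)² = 1473 J.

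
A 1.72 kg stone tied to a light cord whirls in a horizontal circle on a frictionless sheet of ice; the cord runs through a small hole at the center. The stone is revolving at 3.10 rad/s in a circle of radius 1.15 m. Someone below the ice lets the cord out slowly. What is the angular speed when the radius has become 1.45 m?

No torque about the axis ⇒ m r₁² ω₁ = m r₂² ω₂.
ω₂ = ω₁ (r₁/r₂)² = (3.10)(1.15/1.45)² = 1.950 rad/s.

ω₂ ≈ 1.95 rad/s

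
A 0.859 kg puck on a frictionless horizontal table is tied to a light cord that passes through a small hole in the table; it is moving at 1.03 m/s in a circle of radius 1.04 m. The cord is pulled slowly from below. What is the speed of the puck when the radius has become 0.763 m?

v₂ ≈ 1.40 m/s

The only horizontal force on the mass is along the cord (radial), so it exerts no torque about the hole and angular momentum m v r is conserved.
v₂ = v₁ r₁ / r₂ = (1.03)(1.04) / (0.763) = 1.404 m/s.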